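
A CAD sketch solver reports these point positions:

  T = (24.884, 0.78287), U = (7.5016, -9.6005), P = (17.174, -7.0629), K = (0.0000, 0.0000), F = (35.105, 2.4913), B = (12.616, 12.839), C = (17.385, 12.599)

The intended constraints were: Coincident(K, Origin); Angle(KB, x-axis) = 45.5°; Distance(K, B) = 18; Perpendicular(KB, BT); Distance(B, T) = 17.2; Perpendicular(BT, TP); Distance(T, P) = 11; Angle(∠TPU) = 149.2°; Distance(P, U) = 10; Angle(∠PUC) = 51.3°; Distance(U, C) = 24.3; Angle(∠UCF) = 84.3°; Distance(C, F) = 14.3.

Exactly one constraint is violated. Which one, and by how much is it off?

Distance(C, F) = 14.3 — off by 6.10.

K = (0.00, 0.00) ✓; KB at 45.50° ✓; |KB| = 18.00 ✓; ∠(KB, BT) = 90.00° ✓; |BT| = 17.20 ✓; ∠(BT, TP) = 90.00° ✓; |TP| = 11.00 ✓; ∠TPU = 149.2° ✓; |PU| = 10.00 ✓; ∠PUC = 51.30° ✓; |UC| = 24.30 ✓; ∠UCF = 84.30° ✓; |CF| = 20.40 ✗.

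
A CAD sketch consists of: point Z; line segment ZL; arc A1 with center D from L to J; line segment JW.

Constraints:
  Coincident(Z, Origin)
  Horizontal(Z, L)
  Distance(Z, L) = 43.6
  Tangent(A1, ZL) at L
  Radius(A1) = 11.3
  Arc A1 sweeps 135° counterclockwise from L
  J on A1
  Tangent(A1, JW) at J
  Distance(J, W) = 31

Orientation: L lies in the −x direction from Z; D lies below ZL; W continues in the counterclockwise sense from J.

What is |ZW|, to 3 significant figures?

50.8

Z is at the origin; ZL is horizontal with |ZL| = 43.6 and L on the −x side, so L = (-43.6, 0.00). Tangency of A1 to ZL means the radius DL is perpendicular to ZL, so D = L + (0, -11.3) = (-43.6, -11.3). On A1, L sits at bearing 90° from D; a 135° counterclockwise sweep puts J at bearing 225°, so J = D + 11.3·(cos 225°, sin 225°) = (-51.6, -19.3). The tangent condition forces DJ to be normal to JW, so JW runs along (−sin 225°, cos 225°); with |JW| = 31.0, W = (-29.7, -41.2). Then |ZW| = |W − Z| = 50.8.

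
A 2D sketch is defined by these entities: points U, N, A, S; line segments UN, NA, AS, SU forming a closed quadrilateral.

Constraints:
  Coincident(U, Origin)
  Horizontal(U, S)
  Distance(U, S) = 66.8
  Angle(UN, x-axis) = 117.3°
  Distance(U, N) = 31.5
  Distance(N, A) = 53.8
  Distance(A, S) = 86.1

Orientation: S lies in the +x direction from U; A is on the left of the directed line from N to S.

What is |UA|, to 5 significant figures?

73.164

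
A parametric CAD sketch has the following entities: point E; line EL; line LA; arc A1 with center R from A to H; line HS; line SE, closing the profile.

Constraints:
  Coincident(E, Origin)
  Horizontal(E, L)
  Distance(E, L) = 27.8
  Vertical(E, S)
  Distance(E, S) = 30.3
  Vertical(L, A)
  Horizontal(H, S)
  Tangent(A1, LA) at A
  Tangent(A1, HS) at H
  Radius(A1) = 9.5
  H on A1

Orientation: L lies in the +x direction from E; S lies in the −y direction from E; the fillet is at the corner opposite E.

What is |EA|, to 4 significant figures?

34.72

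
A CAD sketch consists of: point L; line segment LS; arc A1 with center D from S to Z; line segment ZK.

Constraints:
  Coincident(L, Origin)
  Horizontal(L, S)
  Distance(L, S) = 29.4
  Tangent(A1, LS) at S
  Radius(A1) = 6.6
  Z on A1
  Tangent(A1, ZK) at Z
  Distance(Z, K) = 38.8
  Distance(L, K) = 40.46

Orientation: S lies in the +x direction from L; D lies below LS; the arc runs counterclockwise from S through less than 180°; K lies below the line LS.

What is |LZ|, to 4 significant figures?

23.67

Checks: |DZ| = 6.600 ✓; ∠(DZ, ZK) = 90.00° ✓; |ZK| = 38.80 ✓; |LK| = 40.46 ✓.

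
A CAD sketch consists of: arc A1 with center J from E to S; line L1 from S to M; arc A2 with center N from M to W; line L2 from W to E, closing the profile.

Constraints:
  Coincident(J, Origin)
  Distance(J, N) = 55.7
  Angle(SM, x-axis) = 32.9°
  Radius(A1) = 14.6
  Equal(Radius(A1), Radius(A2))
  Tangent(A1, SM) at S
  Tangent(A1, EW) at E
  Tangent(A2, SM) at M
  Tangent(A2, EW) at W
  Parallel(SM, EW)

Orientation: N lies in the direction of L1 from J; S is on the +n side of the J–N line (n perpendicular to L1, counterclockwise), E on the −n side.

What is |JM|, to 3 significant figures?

57.6

The slot axis is L1's direction at 32.9°, so u = (cos 32.9°, sin 32.9°) = (0.840, 0.543) and n = (−sin 32.9°, cos 32.9°) = (-0.543, 0.840). J is at the origin and N lies 55.7 along u from J, so N = 55.7·u = (46.8, 30.3). Tangency of A1 to both parallel lines with radius 14.6 puts S and E at J ± 14.6·n: S = (-7.93, 12.3), E = (7.93, -12.3). Equal radii place M and W the same way about N: M = N + 14.6·n = (38.8, 42.5), W = N − 14.6·n = (54.7, 18.0). Then |JM| = |M − J| = 57.6.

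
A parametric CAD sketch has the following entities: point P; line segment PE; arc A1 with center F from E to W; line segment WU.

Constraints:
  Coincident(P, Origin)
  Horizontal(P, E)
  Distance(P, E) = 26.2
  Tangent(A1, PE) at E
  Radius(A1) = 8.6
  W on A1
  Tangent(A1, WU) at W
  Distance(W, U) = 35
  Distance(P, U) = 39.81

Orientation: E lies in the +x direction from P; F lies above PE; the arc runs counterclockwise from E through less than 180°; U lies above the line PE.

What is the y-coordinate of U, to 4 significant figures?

39.17

P is at the origin; P and E share the same y with |PE| = 26.2 and E on the +x side, so E = (26.20, 0.000). A1 meets PE tangentially, so FE is at right angles to PE, so F = E + (0, 8.6) = (26.20, 8.600). Since FW ⟂ WU (tangency), |FU| = √(8.6² + 35.0²) = 36.04 regardless of where W sits on A1. So U lies on both circle(P, 39.81) and circle(F, 36.04); the above-PE intersection is U = (7.110, 39.17). W is the foot of the tangent from U: W = (32.20, 14.76).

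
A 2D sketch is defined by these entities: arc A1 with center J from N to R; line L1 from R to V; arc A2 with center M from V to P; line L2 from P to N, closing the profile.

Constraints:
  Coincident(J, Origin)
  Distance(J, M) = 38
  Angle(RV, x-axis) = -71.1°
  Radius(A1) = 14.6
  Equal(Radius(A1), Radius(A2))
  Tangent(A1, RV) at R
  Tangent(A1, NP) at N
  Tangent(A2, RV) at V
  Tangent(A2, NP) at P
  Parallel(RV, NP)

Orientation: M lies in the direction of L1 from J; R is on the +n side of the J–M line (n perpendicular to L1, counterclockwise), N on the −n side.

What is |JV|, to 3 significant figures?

40.7

The slot axis is L1's direction at -71.1°, so u = (cos -71.1°, sin -71.1°) = (0.324, -0.946) and n = (−sin -71.1°, cos -71.1°) = (0.946, 0.324). J is at the origin and M lies 38.0 along u from J, so M = 38.0·u = (12.3, -36.0). Tangency of A1 to both parallel lines with radius 14.6 puts R and N at J ± 14.6·n: R = (13.8, 4.73), N = (-13.8, -4.73). Equal radii place V and P the same way about M: V = M + 14.6·n = (26.1, -31.2), P = M − 14.6·n = (-1.50, -40.7). Then |JV| = |V − J| = 40.7.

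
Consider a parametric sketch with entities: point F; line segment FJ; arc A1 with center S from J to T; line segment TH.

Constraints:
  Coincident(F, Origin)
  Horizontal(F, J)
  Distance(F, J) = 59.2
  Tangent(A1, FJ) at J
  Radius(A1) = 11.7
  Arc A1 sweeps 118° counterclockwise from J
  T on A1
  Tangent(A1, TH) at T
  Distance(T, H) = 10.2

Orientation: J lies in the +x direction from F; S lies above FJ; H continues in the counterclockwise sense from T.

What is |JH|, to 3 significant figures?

26.8

F is at the origin; F and J share the same y with |FJ| = 59.2 and J on the +x side, so J = (59.2, 0.00). A1 meets FJ tangentially, so SJ is at right angles to FJ, so S = J + (0, 11.7) = (59.2, 11.7). On A1, J sits at bearing -90° from S; a 118° counterclockwise sweep puts T at bearing 28°, so T = S + 11.7·(cos 28°, sin 28°) = (69.5, 17.2). The tangent condition forces ST to be normal to TH, so TH runs along (−sin 28°, cos 28°); with |TH| = 10.2, H = (64.7, 26.2). Then |JH| = |H − J| = 26.8.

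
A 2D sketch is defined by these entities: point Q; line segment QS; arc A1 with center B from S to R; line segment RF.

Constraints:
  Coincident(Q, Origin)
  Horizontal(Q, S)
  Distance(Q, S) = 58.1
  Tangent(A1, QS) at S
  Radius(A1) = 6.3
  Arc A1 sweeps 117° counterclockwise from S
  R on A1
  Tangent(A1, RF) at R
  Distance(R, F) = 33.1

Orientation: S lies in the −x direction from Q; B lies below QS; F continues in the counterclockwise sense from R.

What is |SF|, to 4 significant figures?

39.78

Q is at the origin; Q and S share the same y with |QS| = 58.1 and S on the −x side, so S = (-58.10, 0.000). The tangent condition forces BS to be normal to QS, so B = S + (0, -6.3) = (-58.10, -6.300). On A1, S sits at bearing 90° from B; a 117° counterclockwise sweep puts R at bearing 207°, so R = B + 6.3·(cos 207°, sin 207°) = (-63.71, -9.160). Since A1 is tangent to RF there, BR ⟂ RF, so RF runs along (−sin 207°, cos 207°); with |RF| = 33.1, F = (-48.69, -38.65). Then |SF| = |F − S| = 39.78.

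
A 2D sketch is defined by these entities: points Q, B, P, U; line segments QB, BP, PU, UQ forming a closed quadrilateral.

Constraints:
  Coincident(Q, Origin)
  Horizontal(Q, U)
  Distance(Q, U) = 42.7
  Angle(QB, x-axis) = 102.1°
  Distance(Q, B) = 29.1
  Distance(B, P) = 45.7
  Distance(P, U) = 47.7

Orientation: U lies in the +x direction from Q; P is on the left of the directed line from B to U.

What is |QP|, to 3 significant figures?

59.1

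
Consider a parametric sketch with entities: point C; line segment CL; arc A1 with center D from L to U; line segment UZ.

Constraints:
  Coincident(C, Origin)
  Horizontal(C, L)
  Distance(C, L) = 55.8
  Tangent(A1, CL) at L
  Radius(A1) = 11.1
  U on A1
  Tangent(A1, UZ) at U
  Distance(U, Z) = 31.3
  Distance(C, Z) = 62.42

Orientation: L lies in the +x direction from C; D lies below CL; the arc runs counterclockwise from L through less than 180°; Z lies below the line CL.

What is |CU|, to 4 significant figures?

46.13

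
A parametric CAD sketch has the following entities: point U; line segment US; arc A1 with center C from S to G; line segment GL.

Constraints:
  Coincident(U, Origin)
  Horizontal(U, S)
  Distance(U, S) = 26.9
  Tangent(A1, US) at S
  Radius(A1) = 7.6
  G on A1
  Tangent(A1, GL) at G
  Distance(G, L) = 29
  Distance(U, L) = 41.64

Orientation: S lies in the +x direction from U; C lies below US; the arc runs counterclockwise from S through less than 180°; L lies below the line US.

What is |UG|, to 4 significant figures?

20.78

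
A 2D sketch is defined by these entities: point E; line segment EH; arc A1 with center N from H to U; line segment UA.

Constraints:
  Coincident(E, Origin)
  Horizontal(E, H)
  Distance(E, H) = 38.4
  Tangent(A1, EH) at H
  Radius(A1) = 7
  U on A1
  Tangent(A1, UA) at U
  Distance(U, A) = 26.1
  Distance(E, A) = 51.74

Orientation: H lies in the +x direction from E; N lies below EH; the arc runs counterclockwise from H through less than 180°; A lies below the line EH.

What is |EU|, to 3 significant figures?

32.9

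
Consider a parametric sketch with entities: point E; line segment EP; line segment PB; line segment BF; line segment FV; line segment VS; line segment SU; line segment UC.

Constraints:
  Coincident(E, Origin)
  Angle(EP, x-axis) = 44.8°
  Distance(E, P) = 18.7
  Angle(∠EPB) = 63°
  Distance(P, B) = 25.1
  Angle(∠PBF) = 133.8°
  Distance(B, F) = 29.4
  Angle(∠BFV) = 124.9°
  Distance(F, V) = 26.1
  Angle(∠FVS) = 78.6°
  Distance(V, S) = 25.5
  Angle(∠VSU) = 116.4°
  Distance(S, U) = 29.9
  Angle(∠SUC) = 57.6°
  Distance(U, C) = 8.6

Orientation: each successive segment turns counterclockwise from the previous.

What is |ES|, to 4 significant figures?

21.95

E is at the origin; EP runs at 44.8° with length 18.7, so P = (13.27, 13.18). ∠EPB = 63.0° gives PB at 161.8° from the x-axis; with |PB| = 25.1, B = (-10.58, 21.02). ∠PBF = 133.8° gives BF at -152.0° from the x-axis; with |BF| = 29.4, F = (-36.53, 7.214). ∠BFV = 124.9° gives FV at -96.90° from the x-axis; with |FV| = 26.1, V = (-39.67, -18.70). ∠FVS = 78.6° gives VS at 4.500° from the x-axis; with |VS| = 25.5, S = (-14.25, -16.70). Then |ES| = |S − E| = 21.95.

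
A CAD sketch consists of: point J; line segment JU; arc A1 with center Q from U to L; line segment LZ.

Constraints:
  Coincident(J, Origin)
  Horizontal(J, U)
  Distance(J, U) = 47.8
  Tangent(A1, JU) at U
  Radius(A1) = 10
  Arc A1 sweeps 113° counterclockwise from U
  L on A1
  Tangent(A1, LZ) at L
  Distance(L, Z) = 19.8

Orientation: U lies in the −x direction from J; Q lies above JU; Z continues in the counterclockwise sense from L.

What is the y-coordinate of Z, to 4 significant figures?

32.13

On A1, U sits at bearing -90° from Q; a 113° counterclockwise sweep puts L at bearing 23°, so L = Q + 10.0·(cos 23°, sin 23°) = (-38.59, 13.91). A1 meets LZ tangentially, so QL is at right angles to LZ, so LZ runs along (−sin 23°, cos 23°); with |LZ| = 19.8, Z = (-46.33, 32.13). So Z.y = 32.13.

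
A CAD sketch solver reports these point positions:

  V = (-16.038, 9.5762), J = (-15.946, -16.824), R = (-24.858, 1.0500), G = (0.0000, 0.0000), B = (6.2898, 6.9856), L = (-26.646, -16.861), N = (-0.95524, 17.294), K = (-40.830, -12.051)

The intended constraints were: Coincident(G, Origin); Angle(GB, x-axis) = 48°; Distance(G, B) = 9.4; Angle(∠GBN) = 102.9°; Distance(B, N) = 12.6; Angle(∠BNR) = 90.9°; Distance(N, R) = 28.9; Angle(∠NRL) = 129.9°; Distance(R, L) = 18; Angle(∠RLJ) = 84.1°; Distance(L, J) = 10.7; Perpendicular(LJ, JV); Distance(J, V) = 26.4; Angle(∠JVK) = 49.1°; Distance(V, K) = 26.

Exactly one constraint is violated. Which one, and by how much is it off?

Distance(V, K) = 26 — off by 6.90.

G = (0.00, 0.00) ✓; GB at 48.00° ✓; |GB| = 9.400 ✓; ∠GBN = 102.9° ✓; |BN| = 12.60 ✓; ∠BNR = 90.90° ✓; |NR| = 28.90 ✓; ∠NRL = 129.9° ✓; |RL| = 18.00 ✓; ∠RLJ = 84.10° ✓; |LJ| = 10.70 ✓; ∠(LJ, JV) = 90.00° ✓; |JV| = 26.40 ✓; ∠JVK = 49.10° ✓; |VK| = 32.90 ✗.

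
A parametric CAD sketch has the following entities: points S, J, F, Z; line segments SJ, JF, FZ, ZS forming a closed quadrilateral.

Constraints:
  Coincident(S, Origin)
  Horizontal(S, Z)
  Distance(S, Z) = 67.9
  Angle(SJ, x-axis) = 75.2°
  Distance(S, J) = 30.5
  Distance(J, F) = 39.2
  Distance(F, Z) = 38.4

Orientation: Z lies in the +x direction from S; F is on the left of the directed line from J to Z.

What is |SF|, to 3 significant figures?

56.9

Checks: |JF| = 39.20 ✓; |FZ| = 38.40 ✓.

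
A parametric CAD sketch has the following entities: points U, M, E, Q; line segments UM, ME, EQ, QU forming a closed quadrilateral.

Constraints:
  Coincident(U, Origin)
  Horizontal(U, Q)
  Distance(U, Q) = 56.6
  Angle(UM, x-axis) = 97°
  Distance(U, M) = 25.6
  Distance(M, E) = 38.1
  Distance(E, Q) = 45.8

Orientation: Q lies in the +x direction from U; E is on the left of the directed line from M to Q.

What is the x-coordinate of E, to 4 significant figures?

32.50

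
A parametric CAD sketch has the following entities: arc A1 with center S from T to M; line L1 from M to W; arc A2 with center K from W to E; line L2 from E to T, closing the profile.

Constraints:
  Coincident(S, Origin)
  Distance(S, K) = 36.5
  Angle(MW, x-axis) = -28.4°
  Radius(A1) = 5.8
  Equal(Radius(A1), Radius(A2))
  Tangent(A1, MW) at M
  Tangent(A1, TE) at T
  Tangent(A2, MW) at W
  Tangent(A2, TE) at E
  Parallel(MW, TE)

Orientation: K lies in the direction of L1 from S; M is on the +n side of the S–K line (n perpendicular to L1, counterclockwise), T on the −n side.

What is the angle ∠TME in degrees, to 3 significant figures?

72.4°

The slot axis is L1's direction at -28.4°, so u = (cos -28.4°, sin -28.4°) = (0.880, -0.476) and n = (−sin -28.4°, cos -28.4°) = (0.476, 0.880). S is at the origin and K lies 36.5 along u from S, so K = 36.5·u = (32.1, -17.4). Tangency of A1 to both parallel lines with radius 5.8 puts M and T at S ± 5.8·n: M = (2.76, 5.10), T = (-2.76, -5.10). Equal radii place W and E the same way about K: W = K + 5.8·n = (34.9, -12.3), E = K − 5.8·n = (29.3, -22.5). Then cos ∠TME = MT·ME / (|MT||ME|), giving 72.4°.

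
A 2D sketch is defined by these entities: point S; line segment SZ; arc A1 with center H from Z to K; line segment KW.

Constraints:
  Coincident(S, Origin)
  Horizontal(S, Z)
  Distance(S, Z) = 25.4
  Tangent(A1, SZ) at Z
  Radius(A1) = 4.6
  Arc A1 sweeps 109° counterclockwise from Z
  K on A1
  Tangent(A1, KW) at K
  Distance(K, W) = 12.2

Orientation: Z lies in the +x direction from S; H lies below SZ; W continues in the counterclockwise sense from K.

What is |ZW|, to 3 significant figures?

17.6

S is at the origin; SZ is horizontal with |SZ| = 25.4 and Z on the +x side, so Z = (25.4, 0.00). Tangency of A1 to SZ means the radius HZ is perpendicular to SZ, so H = Z + (0, -4.6) = (25.4, -4.60). On A1, Z sits at bearing 90° from H; a 109° counterclockwise sweep puts K at bearing 199°, so K = H + 4.6·(cos 199°, sin 199°) = (21.1, -6.10). Since A1 is tangent to KW there, HK ⟂ KW, so KW runs along (−sin 199°, cos 199°); with |KW| = 12.2, W = (25.0, -17.6). Then |ZW| = |W − Z| = 17.6.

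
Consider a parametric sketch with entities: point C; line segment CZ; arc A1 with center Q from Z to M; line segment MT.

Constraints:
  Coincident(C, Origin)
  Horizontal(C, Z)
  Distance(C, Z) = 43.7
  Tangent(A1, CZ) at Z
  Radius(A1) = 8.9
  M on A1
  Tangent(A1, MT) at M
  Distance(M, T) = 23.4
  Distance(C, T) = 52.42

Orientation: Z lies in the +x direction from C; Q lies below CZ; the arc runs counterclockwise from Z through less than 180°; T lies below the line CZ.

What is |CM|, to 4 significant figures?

36.66

C is at the origin; C and Z share the same y with |CZ| = 43.7 and Z on the +x side, so Z = (43.70, 0.000). A1 meets CZ tangentially, so QZ is at right angles to CZ, so Q = Z + (0, -8.9) = (43.70, -8.900). Since QM ⟂ MT (tangency), |QT| = √(8.9² + 23.4²) = 25.04 regardless of where M sits on A1. So T lies on both circle(C, 52.42) and circle(Q, 25.04); the below-CZ intersection is T = (40.16, -33.68). M is the foot of the tangent from T: M = (35.02, -10.86).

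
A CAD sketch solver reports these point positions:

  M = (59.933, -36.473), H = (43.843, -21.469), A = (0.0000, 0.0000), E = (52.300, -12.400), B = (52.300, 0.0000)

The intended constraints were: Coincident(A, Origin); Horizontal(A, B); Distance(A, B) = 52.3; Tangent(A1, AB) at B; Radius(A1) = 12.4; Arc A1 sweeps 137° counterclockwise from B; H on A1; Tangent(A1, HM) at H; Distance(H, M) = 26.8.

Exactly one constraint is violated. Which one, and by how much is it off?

Distance(H, M) = 26.8 — off by 4.80.

A = (0.00, 0.00) ✓; A.y = 0.00, B.y = 0.00 ✓; |AB| = 52.30 ✓; ∠(EB, BA) = 90.00° ✓; |EB| = 12.40 ✓; bearing(E→H) − bearing(E→B) = 137.0° ✓; |EH| = 12.40 ✓; ∠(EH, HM) = 90.00° ✓; |HM| = 22.00 ✗.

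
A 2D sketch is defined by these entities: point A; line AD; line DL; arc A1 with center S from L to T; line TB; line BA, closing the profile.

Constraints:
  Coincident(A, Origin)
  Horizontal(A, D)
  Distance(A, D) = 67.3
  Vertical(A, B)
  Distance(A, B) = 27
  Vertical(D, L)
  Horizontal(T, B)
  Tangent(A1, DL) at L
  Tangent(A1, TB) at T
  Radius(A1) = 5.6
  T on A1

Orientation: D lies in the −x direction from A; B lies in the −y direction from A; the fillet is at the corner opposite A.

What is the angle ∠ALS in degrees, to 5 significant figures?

17.640°

A is at the origin; A and D share the same y with |AD| = 67.3 and D on the −x side, so D = (-67.300, 0.0000). A and B share the same x with |AB| = 27.0 and B on the −y side, so B = (0.0000, -27.000). The virtual corner opposite A is at (-67.300, -27.000). Since A1 is tangent to DL there, SL ⟂ DL and the tangent condition forces ST to be normal to TB, with radius 5.6, so the center S sits 5.6 in from both sides at S = (-61.700, -21.400). That places the tangent points at L = (-67.300, -21.400) on DL and T = (-61.700, -27.000) on TB. Then cos ∠ALS = LA·LS / (|LA||LS|), giving 17.640°.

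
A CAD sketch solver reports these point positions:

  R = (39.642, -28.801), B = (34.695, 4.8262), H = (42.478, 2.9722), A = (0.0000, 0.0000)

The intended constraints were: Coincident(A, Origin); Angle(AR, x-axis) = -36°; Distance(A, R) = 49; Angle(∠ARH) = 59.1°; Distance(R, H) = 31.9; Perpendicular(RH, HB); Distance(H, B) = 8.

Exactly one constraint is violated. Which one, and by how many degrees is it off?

Perpendicular(RH, HB) — off by 8.30°.

A = (0.00, 0.00) ✓; AR at -36.00° ✓; |AR| = 49.00 ✓; ∠ARH = 59.10° ✓; |RH| = 31.90 ✓; ∠(RH, HB) = 81.70° ✗; |HB| = 8.001 ✓.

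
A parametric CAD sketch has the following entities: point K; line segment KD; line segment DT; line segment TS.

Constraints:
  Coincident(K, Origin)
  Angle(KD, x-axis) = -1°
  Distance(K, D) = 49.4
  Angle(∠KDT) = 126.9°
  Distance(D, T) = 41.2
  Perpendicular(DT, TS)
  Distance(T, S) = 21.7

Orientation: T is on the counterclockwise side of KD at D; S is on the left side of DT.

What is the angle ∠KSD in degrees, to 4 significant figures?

41.88°

∠KDT = 126.9°, so DT runs at -1.0° + (180° − 126.9°) = 52.10° from the x-axis; with |DT| = 41.2, T = D + 41.2·(cos 52.10°, sin 52.10°) = (74.70, 31.65). The perpendicularity gives TS at right angles to DT; with |TS| = 21.7 on the left of DT, S = T + 21.7·(-0.7891, 0.6143) = (57.58, 44.98). Then cos ∠KSD = SK·SD / (|SK||SD|), giving 41.88°.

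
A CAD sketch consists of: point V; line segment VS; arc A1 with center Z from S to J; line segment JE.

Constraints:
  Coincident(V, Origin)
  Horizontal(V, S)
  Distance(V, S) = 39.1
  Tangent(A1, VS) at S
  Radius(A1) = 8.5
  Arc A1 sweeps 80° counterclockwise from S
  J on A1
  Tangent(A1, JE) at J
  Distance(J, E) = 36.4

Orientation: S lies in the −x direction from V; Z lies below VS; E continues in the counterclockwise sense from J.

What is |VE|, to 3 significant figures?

68.8

V is at the origin; VS is horizontal with |VS| = 39.1 and S on the −x side, so S = (-39.1, 0.00). The tangent condition forces ZS to be normal to VS, so Z = S + (0, -8.5) = (-39.1, -8.50). On A1, S sits at bearing 90° from Z; an 80° counterclockwise sweep puts J at bearing 170°, so J = Z + 8.5·(cos 170°, sin 170°) = (-47.5, -7.02). The tangent condition forces ZJ to be normal to JE, so JE runs along (−sin 170°, cos 170°); with |JE| = 36.4, E = (-53.8, -42.9). Then |VE| = |E − V| = 68.8.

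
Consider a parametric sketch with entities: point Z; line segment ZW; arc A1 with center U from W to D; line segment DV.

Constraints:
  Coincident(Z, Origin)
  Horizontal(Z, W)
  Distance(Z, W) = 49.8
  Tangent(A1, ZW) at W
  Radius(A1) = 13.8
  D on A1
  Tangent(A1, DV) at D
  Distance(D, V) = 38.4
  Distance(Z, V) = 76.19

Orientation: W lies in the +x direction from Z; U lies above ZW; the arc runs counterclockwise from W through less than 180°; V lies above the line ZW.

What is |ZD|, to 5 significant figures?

65.476

Z is at the origin; Z and W share the same y with |ZW| = 49.8 and W on the +x side, so W = (49.800, 0.0000). Tangency of A1 to ZW means the radius UW is perpendicular to ZW, so U = W + (0, 13.8) = (49.800, 13.800). Since UD ⟂ DV (tangency), |UV| = √(13.8² + 38.4²) = 40.804 regardless of where D sits on A1. So V lies on both circle(Z, 76.19) and circle(U, 40.804); the above-ZW intersection is V = (53.288, 54.455). D is the foot of the tangent from V: D = (63.138, 17.340).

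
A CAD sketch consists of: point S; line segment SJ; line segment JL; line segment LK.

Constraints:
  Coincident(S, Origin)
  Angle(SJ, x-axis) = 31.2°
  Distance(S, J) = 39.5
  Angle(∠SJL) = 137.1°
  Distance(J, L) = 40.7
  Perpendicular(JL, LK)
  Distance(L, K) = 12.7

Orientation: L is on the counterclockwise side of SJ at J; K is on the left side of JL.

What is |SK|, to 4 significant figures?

71.07

S is at the origin; SJ runs at 31.2° with length 39.5, so J = 39.5·(cos 31.2°, sin 31.2°) = (33.79, 20.46). ∠SJL = 137.1°, so JL runs at 31.2° + (180° − 137.1°) = 74.10° from the x-axis; with |JL| = 40.7, L = J + 40.7·(cos 74.10°, sin 74.10°) = (44.94, 59.60). The perpendicularity gives LK at right angles to JL; with |LK| = 12.7 on the left of JL, K = L + 12.7·(-0.9617, 0.2740) = (32.72, 63.08). Then |SK| = |K − S| = 71.07.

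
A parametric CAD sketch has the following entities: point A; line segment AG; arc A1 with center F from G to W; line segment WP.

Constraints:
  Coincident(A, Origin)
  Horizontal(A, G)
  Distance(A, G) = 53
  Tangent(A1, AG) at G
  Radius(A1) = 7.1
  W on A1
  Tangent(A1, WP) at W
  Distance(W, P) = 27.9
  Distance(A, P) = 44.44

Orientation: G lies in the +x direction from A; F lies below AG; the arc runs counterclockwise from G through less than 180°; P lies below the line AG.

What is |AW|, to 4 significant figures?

46.84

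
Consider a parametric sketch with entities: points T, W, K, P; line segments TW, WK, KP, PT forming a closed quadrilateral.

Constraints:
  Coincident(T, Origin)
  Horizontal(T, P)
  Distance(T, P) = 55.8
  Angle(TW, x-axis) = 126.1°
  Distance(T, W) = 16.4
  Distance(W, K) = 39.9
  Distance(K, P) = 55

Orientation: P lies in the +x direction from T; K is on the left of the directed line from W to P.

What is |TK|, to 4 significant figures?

45.16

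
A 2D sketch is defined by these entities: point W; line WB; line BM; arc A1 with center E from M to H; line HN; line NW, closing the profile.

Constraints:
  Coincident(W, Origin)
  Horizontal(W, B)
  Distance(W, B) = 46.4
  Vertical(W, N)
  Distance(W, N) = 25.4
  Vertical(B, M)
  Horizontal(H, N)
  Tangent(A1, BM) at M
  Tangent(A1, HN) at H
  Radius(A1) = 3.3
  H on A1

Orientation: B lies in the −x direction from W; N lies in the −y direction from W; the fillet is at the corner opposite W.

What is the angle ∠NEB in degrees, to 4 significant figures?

102.9°

W is at the origin; WB is horizontal with |WB| = 46.4 and B on the −x side, so B = (-46.40, 0.000). W and N share the same x with |WN| = 25.4 and N on the −y side, so N = (0.000, -25.40). The virtual corner opposite W is at (-46.40, -25.40). Since A1 is tangent to BM there, EM ⟂ BM and tangency of A1 to HN means the radius EH is perpendicular to HN, with radius 3.3, so the center E sits 3.3 in from both sides at E = (-43.10, -22.10). Then cos ∠NEB = EN·EB / (|EN||EB|), giving 102.9°.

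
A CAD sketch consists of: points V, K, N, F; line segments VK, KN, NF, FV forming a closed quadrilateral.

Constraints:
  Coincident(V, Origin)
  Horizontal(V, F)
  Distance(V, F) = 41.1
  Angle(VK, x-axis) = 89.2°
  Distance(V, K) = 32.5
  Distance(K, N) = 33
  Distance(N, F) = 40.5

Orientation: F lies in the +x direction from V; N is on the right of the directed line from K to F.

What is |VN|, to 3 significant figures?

0.785

V is at the origin; VF is horizontal with |VF| = 41.1 and F in +x, so F = (41.1, 0). VK runs at 89.2° with |VK| = 32.5, so K = (0.454, 32.5). N is determined by |KN| = 33.0 and |NF| = 40.5 together: it lies at the intersection of circle(K, 33.0) and circle(F, 40.5). With |KF| = 52.0, the foot of the radical line on KF is 20.7 from K and the perpendicular offset is √(33.0² − 20.7²) = 25.7. Taking the right-of-KF solution: N = (0.603, -0.503).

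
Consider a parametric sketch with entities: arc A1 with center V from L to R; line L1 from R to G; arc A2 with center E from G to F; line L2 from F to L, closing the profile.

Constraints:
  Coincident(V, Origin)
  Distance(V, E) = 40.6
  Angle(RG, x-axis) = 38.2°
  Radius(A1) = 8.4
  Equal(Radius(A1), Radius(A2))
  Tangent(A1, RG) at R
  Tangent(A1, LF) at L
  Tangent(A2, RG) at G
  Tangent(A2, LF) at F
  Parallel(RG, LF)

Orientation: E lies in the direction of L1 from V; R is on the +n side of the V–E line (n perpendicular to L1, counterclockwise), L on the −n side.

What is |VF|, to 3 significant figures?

41.5

The slot axis is L1's direction at 38.2°, so u = (cos 38.2°, sin 38.2°) = (0.786, 0.618) and n = (−sin 38.2°, cos 38.2°) = (-0.618, 0.786). V is at the origin and E lies 40.6 along u from V, so E = 40.6·u = (31.9, 25.1). Tangency of A1 to both parallel lines with radius 8.4 puts R and L at V ± 8.4·n: R = (-5.19, 6.60), L = (5.19, -6.60). Equal radii place G and F the same way about E: G = E + 8.4·n = (26.7, 31.7), F = E − 8.4·n = (37.1, 18.5). Then |VF| = |F − V| = 41.5.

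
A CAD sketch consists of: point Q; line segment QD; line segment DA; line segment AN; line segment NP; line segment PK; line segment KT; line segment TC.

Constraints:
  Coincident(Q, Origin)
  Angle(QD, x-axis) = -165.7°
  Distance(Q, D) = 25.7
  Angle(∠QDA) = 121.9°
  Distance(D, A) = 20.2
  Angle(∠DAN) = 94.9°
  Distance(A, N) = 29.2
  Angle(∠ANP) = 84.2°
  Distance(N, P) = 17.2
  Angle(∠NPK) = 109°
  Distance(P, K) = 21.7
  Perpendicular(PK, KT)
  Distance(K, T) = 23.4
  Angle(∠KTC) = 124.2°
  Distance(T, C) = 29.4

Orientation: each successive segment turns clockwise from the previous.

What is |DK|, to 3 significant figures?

8.29

Q is at the origin; QD runs at -165.7° with length 25.7, so D = (-24.9, -6.35). ∠QDA = 121.9° gives DA at 136° from the x-axis; with |DA| = 20.2, A = (-39.5, 7.63). ∠DAN = 94.9° gives AN at 51.1° from the x-axis; with |AN| = 29.2, N = (-21.1, 30.4). ∠ANP = 84.2° gives NP at -44.7° from the x-axis; with |NP| = 17.2, P = (-8.92, 18.3). ∠NPK = 109.0° gives PK at -116° from the x-axis; with |PK| = 21.7, K = (-18.3, -1.29). Then |DK| = |K − D| = 8.29.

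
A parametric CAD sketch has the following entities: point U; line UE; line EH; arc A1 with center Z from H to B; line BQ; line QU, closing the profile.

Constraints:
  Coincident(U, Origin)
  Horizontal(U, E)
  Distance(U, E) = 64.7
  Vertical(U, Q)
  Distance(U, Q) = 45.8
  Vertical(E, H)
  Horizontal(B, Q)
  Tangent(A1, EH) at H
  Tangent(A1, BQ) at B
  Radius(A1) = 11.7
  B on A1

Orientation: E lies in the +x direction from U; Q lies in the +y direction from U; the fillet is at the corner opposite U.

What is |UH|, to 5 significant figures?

73.136

The virtual corner opposite U is at (64.700, 45.800). Tangency of A1 to EH means the radius ZH is perpendicular to EH and tangency of A1 to BQ means the radius ZB is perpendicular to BQ, with radius 11.7, so the center Z sits 11.7 in from both sides at Z = (53.000, 34.100). That places the tangent points at H = (64.700, 34.100) on EH and B = (53.000, 45.800) on BQ. Then |UH| = |H − U| = 73.136.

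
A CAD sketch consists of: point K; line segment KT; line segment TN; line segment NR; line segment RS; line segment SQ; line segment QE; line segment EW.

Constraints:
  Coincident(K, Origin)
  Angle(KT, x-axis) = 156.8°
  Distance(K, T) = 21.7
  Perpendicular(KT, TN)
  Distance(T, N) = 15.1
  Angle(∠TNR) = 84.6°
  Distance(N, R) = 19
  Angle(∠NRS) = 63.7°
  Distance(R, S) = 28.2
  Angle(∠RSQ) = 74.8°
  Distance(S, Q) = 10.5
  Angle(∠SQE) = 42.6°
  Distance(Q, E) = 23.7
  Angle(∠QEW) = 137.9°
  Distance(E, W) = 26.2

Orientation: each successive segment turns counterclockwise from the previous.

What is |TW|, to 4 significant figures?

45.35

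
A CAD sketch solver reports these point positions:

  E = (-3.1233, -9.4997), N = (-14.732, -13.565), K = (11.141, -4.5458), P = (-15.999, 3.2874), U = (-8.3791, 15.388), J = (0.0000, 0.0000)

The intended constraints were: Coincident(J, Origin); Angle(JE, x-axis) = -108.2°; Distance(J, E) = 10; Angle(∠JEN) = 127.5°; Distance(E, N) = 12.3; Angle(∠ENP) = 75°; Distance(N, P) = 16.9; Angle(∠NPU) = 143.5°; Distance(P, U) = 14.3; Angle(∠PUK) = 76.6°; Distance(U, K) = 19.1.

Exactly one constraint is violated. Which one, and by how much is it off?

Distance(U, K) = 19.1 — off by 8.80.

J = (0.00, 0.00) ✓; JE at -108.2° ✓; |JE| = 10.00 ✓; ∠JEN = 127.5° ✓; |EN| = 12.30 ✓; ∠ENP = 75.00° ✓; |NP| = 16.90 ✓; ∠NPU = 143.5° ✓; |PU| = 14.30 ✓; ∠PUK = 76.60° ✓; |UK| = 27.90 ✗.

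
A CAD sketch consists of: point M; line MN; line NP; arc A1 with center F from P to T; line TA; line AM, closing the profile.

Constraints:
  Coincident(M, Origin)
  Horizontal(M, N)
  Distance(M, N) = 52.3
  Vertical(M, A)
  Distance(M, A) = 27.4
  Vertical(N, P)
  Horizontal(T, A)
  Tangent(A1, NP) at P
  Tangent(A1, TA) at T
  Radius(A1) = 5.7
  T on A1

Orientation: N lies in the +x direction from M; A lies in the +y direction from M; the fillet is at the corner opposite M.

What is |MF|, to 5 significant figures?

51.405

MA is vertical with |MA| = 27.4 and A on the +y side, so A = (0.0000, 27.400). The virtual corner opposite M is at (52.300, 27.400). The tangent condition forces FP to be normal to NP and A1 meets TA tangentially, so FT is at right angles to TA, with radius 5.7, so the center F sits 5.7 in from both sides at F = (46.600, 21.700). Then |MF| = |F − M| = 51.405.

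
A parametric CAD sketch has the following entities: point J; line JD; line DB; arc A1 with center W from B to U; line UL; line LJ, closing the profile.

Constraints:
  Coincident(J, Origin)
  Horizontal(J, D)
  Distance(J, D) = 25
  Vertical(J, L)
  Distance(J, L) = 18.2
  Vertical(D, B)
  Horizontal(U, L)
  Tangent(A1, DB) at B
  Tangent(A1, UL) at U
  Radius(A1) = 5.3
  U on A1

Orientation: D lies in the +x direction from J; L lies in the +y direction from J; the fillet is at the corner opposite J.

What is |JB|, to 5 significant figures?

28.132

The virtual corner opposite J is at (25.000, 18.200). The tangent condition forces WB to be normal to DB and the tangent condition forces WU to be normal to UL, with radius 5.3, so the center W sits 5.3 in from both sides at W = (19.700, 12.900). That places the tangent points at B = (25.000, 12.900) on DB and U = (19.700, 18.200) on UL. Then |JB| = |B − J| = 28.132.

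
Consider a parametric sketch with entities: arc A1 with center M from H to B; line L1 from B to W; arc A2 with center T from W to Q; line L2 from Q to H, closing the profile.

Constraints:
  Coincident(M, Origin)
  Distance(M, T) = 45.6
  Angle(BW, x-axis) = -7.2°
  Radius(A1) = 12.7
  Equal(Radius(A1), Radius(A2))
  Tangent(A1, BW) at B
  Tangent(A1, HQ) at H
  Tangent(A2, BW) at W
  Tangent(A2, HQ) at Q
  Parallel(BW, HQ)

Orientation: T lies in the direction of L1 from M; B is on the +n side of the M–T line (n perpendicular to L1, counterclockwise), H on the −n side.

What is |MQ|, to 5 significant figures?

47.336

The slot axis is L1's direction at -7.2°, so u = (cos -7.2°, sin -7.2°) = (0.99211, -0.12533) and n = (−sin -7.2°, cos -7.2°) = (0.12533, 0.99211). M is at the origin and T lies 45.6 along u from M, so T = 45.6·u = (45.240, -5.7152). Tangency of A1 to both parallel lines with radius 12.7 puts B and H at M ± 12.7·n: B = (1.5917, 12.600), H = (-1.5917, -12.600). Equal radii place W and Q the same way about T: W = T + 12.7·n = (46.832, 6.8847), Q = T − 12.7·n = (43.649, -18.315). Then |MQ| = |Q − M| = 47.336.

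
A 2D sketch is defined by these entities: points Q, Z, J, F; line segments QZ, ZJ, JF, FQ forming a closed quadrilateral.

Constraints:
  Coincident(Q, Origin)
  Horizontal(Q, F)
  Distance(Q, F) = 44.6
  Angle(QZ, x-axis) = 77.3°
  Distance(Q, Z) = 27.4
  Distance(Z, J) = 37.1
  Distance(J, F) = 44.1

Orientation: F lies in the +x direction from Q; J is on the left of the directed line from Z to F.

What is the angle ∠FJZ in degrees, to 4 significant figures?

70.01°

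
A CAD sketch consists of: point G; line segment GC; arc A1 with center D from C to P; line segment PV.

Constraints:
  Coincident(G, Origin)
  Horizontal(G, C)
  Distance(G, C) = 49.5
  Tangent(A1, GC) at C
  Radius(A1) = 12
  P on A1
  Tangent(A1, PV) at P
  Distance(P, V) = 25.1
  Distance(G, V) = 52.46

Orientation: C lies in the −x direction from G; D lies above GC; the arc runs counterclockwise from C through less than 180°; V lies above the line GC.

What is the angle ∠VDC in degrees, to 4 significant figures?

153.8°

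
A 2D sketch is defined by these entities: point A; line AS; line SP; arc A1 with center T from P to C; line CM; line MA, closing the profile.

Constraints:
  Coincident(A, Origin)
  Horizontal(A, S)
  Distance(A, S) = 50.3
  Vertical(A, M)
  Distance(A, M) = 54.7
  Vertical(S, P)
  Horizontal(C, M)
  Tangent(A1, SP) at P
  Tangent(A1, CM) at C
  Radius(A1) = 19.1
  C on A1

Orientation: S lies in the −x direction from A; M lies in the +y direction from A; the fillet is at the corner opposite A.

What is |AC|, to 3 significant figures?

63.0

The virtual corner opposite A is at (-50.3, 54.7). Since A1 is tangent to SP there, TP ⟂ SP and since A1 is tangent to CM there, TC ⟂ CM, with radius 19.1, so the center T sits 19.1 in from both sides at T = (-31.2, 35.6). That places the tangent points at P = (-50.3, 35.6) on SP and C = (-31.2, 54.7) on CM. Then |AC| = |C − A| = 63.0.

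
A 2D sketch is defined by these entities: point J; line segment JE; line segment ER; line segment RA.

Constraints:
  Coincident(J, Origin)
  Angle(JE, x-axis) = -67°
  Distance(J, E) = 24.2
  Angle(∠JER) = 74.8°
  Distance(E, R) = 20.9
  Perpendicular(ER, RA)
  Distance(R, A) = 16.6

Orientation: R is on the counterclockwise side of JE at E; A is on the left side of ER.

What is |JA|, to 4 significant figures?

16.05

J is at the origin; JE runs at -67.0° with length 24.2, so E = 24.2·(cos -67.0°, sin -67.0°) = (9.456, -22.28). ∠JER = 74.8°, so ER runs at -67.0° + (180° − 74.8°) = 38.20° from the x-axis; with |ER| = 20.9, R = E + 20.9·(cos 38.20°, sin 38.20°) = (25.88, -9.351). The perpendicularity gives RA at right angles to ER; with |RA| = 16.6 on the left of ER, A = R + 16.6·(-0.6184, 0.7859) = (15.61, 3.694). Then |JA| = |A − J| = 16.05.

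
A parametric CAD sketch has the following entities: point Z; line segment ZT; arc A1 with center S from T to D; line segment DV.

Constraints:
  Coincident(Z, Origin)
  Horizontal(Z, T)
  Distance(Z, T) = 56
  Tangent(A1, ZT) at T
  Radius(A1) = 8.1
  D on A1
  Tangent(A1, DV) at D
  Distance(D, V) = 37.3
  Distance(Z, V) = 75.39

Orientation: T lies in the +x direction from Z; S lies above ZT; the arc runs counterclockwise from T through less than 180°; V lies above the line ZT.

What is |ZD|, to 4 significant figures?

64.68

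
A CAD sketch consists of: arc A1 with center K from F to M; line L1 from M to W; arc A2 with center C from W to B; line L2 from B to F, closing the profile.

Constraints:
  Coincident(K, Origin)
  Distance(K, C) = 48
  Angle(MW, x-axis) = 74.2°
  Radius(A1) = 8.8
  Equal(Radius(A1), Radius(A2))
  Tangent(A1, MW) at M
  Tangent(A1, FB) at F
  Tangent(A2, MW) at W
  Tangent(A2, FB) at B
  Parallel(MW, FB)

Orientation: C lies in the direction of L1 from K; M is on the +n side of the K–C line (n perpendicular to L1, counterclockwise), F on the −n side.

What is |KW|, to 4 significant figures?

48.80

The slot axis is L1's direction at 74.2°, so u = (cos 74.2°, sin 74.2°) = (0.2723, 0.9622) and n = (−sin 74.2°, cos 74.2°) = (-0.9622, 0.2723). K is at the origin and C lies 48.0 along u from K, so C = 48.0·u = (13.07, 46.19). Tangency of A1 to both parallel lines with radius 8.8 puts M and F at K ± 8.8·n: M = (-8.468, 2.396), F = (8.468, -2.396). Equal radii place W and B the same way about C: W = C + 8.8·n = (4.602, 48.58), B = C − 8.8·n = (21.54, 43.79). Then |KW| = |W − K| = 48.80.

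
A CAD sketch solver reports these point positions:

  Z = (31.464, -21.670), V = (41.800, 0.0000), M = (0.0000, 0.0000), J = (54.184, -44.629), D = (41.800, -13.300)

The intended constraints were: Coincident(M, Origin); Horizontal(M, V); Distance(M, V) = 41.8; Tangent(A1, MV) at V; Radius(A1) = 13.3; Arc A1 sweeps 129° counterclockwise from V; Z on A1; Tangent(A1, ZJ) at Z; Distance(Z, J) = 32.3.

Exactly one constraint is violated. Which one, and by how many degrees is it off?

Tangent(A1, ZJ) at Z — off by 5.70°.

M = (0.00, 0.00) ✓; M.y = 0.00, V.y = 0.00 ✓; |MV| = 41.80 ✓; ∠(DV, VM) = 90.00° ✓; |DV| = 13.30 ✓; bearing(D→Z) − bearing(D→V) = 129.0° ✓; |DZ| = 13.30 ✓; ∠(DZ, ZJ) = 84.30° ✗; |ZJ| = 32.30 ✓.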